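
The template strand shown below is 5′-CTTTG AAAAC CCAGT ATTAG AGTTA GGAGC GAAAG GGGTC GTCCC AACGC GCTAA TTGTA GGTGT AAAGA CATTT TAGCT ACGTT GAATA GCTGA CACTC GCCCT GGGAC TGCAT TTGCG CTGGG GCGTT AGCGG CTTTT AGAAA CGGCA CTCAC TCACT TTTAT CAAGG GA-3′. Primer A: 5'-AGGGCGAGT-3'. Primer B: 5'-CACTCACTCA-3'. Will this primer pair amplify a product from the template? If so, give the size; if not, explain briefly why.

No product — the primers' 3' ends point away from each other.

Primer A (AGGGCGAGT) has reverse complement ACTCGCCCT, which matches the top strand at positions 97–105; primer A anneals to the top strand there with its 3' end pointing upstream toward position 97.
Primer B (CACTCACTCA) matches the top strand directly at positions 149–158; it anneals to the bottom strand with its 3' end pointing downstream toward position 158.
The 3' ends diverge (primer A extends toward position 1, primer B toward position 172), so the primers never converge on a shared product.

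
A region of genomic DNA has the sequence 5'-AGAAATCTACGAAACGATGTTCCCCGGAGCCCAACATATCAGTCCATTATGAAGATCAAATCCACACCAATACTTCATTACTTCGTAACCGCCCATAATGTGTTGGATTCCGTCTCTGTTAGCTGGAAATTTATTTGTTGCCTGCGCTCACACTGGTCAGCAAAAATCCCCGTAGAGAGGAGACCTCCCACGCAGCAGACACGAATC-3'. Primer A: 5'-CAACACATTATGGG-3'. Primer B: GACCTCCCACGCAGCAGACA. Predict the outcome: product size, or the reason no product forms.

Primer A (CAACACATTATGGG) has reverse complement CCCATAATGTGTTG, which matches the top strand at positions 92–105; primer A anneals to the top strand there with its 3' end pointing upstream toward position 92.
Primer B (GACCTCCCACGCAGCAGACA) matches the top strand directly at positions 182–201; it anneals to the bottom strand with its 3' end pointing downstream toward position 201.
The 3' ends diverge (primer A extends toward position 1, primer B toward position 207), so the primers never converge on a shared product.

No product — the primers' 3' ends point away from each other.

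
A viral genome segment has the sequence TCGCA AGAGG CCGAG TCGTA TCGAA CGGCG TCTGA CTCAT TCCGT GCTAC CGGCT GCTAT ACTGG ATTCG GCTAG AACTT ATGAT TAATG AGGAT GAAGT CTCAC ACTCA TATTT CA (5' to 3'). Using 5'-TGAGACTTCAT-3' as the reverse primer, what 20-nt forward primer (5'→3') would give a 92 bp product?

The reverse primer's reverse complement ATGAAGTCTCA matches the template at positions 94–104, so the product ends at position 104.
A 92 bp product then starts at position 104 − 92 + 1 = 13.
The forward primer is identical to the top strand there: GAGTCGTATCGAACGGCGTC.

5'-GAGTCGTATCGAACGGCGTC-3'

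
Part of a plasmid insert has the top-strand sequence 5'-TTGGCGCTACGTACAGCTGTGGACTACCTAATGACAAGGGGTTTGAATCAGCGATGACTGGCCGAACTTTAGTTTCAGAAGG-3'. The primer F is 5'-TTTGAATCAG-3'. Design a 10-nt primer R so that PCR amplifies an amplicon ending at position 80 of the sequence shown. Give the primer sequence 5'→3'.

The forward primer binds at positions 42–51; the product's 3' end on the top strand is position 80.
The reverse primer anneals to the top strand over positions 71–80, i.e. to AGTTTCAGAA.
Its sequence written 5'→3' is the reverse complement: TTCTGAAACT.

5'-TTCTGAAACT-3'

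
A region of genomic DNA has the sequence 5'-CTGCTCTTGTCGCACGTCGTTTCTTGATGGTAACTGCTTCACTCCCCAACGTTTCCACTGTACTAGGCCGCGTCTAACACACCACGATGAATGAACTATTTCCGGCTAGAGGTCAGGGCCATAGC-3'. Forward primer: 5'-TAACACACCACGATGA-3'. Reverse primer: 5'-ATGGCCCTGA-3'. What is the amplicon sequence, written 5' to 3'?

5'-TAACACACCACGATGAATGAACTATTTCCGGCTAGAGGTCAGGGCCAT-3'

Forward primer TAACACACCACGATGA is found on the top strand at positions 75–90.
Reverse complement of the reverse primer: TCAGGGCCAT. This occurs on the top strand at positions 113–122.
The product is the template from position 75 through 122 (48 bp).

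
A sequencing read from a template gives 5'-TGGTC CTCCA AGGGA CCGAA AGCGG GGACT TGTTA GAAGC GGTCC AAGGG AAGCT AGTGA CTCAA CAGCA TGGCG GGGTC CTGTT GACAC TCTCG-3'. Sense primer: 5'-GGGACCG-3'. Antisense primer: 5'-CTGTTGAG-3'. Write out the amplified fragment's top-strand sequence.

5'-GGGACCGAAAGCGGGGACTTGTTAGAAGCGGTCCAAGGGAAGCTAGTGACTCAACAG-3'

Forward primer GGGACCG is found on the top strand at positions 12–18.
The reverse primer's reverse complement is CTCAACAG, which matches the template at positions 61–68.
The product is the template from position 12 through 68 (57 bp).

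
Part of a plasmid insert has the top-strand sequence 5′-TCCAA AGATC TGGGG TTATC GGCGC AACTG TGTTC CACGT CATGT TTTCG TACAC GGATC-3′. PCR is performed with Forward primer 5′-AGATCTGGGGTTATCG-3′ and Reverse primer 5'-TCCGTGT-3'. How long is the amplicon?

Scanning the template, AGATCTGGGGTTATCG occurs at positions 6–21; this primer anneals to the bottom strand there with its 3' end pointing downstream.
The reverse primer's reverse complement is ACACGGA, which matches the template at positions 52–58.
Amplicon spans positions 6–58: 53 bp.

53 bp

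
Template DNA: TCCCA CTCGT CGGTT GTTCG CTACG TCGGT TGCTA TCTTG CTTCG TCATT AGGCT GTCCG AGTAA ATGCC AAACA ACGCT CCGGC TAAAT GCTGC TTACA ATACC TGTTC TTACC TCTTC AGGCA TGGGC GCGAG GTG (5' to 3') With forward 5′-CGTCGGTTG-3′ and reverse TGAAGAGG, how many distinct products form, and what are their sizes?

Two products: 114 bp, 98 bp

The forward primer CGTCGGTTG matches the top strand at positions 8–16, 24–32.
The reverse primer's reverse complement is CCTCTTCA, matching at positions 114–121.
Each forward site pairs with the reverse site to give a product ending at position 121: sizes 114, 98 bp.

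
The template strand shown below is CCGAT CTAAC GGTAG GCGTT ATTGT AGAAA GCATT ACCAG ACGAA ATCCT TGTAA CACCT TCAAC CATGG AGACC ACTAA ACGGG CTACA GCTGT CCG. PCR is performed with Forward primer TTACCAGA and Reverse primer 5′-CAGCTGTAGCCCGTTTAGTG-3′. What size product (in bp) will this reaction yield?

The forward primer matches the template at positions 34–41.
Reverse complement of the reverse primer: CACTAAACGGGCTACAGCTG. This occurs on the top strand at positions 75–94.
Product length = (reverse-primer end) − (forward-primer start) + 1 = 94 − 34 + 1 = 61 bp.

61 bp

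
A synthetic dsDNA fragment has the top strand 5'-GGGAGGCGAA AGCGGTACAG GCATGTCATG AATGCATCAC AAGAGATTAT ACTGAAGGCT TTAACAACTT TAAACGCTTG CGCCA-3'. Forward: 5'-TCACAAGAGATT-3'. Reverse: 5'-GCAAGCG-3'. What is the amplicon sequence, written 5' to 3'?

Scanning the template, TCACAAGAGATT occurs at positions 37–48; this primer anneals to the bottom strand there with its 3' end pointing downstream.
Taking the reverse complement of GCAAGCG gives CGCTTGC, found at positions 75–81 on the template; the primer anneals here to the top strand with its 3' end pointing upstream.
The product is the template from position 37 through 81 (45 bp).

5'-TCACAAGAGATTATACTGAAGGCTTTAACAACTTTAAACGCTTGC-3'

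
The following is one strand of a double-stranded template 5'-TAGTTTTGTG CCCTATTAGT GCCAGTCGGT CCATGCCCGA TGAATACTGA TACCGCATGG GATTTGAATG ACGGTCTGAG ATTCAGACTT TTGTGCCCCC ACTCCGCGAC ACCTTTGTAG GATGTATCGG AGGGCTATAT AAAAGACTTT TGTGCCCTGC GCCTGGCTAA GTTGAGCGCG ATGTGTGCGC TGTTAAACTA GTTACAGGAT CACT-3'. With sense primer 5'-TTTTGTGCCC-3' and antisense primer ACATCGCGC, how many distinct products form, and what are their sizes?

The forward primer TTTTGTGCCC matches the top strand at positions 4–13, 89–98, 148–157.
The reverse primer's reverse complement is GCGCGATGT, matching at positions 176–184.
Each forward site pairs with the reverse site to give a product ending at position 184: sizes 181, 96, 37 bp.

Three products: 181 bp, 96 bp, 37 bp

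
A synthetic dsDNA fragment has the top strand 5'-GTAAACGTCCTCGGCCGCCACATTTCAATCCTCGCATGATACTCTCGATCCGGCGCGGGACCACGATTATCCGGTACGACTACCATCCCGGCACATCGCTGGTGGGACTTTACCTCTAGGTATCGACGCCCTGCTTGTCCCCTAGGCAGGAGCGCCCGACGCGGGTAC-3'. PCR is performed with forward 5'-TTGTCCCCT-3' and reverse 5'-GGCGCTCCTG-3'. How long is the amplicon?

Forward primer TTGTCCCCT is found on the top strand at positions 135–143.
Reverse complement of the reverse primer: CAGGAGCGCC. This occurs on the top strand at positions 147–156.
The product runs from position 135 to position 156, so its length is 156 − 135 + 1 = 22 bp.

22 bp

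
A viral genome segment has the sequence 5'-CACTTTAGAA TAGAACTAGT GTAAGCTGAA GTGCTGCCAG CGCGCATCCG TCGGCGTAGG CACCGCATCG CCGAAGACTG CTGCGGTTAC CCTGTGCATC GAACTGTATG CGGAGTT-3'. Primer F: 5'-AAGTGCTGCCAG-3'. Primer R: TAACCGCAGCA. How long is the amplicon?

61 bp

Scanning the template, AAGTGCTGCCAG occurs at positions 29–40; this primer anneals to the bottom strand there with its 3' end pointing downstream.
The reverse primer's reverse complement is TGCTGCGGTTA, which matches the template at positions 79–89.
Product length = (reverse-primer end) − (forward-primer start) + 1 = 89 − 29 + 1 = 61 bp.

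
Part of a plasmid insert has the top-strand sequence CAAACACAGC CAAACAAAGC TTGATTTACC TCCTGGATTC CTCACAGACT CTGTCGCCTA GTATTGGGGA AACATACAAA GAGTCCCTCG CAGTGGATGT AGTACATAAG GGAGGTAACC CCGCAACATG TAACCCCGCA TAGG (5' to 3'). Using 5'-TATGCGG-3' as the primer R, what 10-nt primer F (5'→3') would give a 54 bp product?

The reverse primer's reverse complement CCGCATA matches the template at positions 136–142, so the product ends at position 142.
A 54 bp product then starts at position 142 − 54 + 1 = 89.
The forward primer is identical to the top strand there: CGCAGTGGAT.

5'-CGCAGTGGAT-3'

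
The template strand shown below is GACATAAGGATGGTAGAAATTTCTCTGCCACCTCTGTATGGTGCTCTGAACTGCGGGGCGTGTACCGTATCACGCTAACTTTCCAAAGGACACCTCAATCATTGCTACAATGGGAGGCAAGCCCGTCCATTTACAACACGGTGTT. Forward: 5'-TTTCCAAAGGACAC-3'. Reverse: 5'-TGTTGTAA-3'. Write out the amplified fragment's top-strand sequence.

Scanning the template, TTTCCAAAGGACAC occurs at positions 80–93; this primer anneals to the bottom strand there with its 3' end pointing downstream.
Taking the reverse complement of TGTTGTAA gives TTACAACA, found at positions 131–138 on the template; the primer anneals here to the top strand with its 3' end pointing upstream.
The product is the template from position 80 through 138 (59 bp).

5'-TTTCCAAAGGACACCTCAATCATTGCTACAATGGGAGGCAAGCCCGTCCATTTACAACA-3'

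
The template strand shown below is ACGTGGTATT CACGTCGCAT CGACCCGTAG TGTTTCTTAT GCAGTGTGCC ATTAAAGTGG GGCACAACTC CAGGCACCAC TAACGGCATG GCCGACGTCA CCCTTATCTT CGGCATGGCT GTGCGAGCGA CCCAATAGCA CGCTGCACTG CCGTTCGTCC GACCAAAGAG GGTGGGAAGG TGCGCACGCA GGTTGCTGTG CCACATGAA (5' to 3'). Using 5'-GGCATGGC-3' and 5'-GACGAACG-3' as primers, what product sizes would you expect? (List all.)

75 bp, 48 bp

The forward primer GGCATGGC matches the top strand at positions 85–92, 112–119.
The reverse primer's reverse complement is CGTTCGTC, matching at positions 152–159.
Each forward site pairs with the reverse site to give a product ending at position 159: sizes 75, 48 bp.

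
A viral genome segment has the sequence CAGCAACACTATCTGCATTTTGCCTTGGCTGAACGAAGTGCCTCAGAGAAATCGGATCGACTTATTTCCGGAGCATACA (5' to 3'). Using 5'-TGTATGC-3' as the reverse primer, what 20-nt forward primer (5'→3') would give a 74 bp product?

The reverse primer's reverse complement GCATACA matches the template at positions 73–79, so the product ends at position 79.
A 74 bp product then starts at position 79 − 74 + 1 = 6.
The forward primer is identical to the top strand there: ACACTATCTGCATTTTGCCT.

5'-ACACTATCTGCATTTTGCCT-3'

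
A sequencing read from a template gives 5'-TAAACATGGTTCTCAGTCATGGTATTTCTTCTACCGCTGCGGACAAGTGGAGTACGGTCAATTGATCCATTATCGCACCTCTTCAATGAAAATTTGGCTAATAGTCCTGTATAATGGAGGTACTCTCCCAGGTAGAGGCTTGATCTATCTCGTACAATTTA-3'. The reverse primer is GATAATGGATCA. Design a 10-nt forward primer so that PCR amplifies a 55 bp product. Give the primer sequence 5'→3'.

5'-TGGTATTTCT-3'

The reverse primer's reverse complement TGATCCATTATC matches the template at positions 63–74, so the product ends at position 74.
A 55 bp product then starts at position 74 − 55 + 1 = 20.
The forward primer is identical to the top strand there: TGGTATTTCT.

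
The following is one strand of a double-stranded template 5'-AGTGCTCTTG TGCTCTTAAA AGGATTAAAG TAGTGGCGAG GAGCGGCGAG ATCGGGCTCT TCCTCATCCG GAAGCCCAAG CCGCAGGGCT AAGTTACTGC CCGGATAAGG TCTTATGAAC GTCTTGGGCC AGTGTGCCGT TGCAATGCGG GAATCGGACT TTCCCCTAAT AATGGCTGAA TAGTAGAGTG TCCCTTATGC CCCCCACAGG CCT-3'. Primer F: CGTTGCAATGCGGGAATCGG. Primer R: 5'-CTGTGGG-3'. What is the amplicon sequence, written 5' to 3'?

Scanning the template, CGTTGCAATGCGGGAATCGG occurs at positions 138–157; this primer anneals to the bottom strand there with its 3' end pointing downstream.
Taking the reverse complement of CTGTGGG gives CCCACAG, found at positions 203–209 on the template; the primer anneals here to the top strand with its 3' end pointing upstream.
The product is the template from position 138 through 209 (72 bp).

5'-CGTTGCAATGCGGGAATCGGACTTTCCCCTAATAATGGCTGAATAGTAGAGTGTCCCTTATGCCCCCCACAG-3'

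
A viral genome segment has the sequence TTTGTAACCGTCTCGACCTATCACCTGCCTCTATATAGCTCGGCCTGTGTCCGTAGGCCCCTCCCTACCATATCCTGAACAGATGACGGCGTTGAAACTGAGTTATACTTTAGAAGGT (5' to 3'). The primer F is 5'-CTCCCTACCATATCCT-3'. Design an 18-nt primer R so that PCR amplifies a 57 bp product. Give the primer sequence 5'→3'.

The forward primer binds at positions 61–76, so a 57 bp product ends at position 61 + 57 − 1 = 117.
The reverse primer anneals to the top strand over positions 100–117, i.e. to GAGTTATACTTTAGAAGG.
Its sequence written 5'→3' is the reverse complement: CCTTCTAAAGTATAACTC.

5'-CCTTCTAAAGTATAACTC-3'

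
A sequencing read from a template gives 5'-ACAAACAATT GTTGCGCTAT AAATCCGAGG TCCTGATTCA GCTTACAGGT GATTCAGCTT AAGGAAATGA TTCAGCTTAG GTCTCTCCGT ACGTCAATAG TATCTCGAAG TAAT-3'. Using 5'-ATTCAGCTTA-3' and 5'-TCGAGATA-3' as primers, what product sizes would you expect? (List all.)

The forward primer ATTCAGCTTA matches the top strand at positions 36–45, 52–61, 70–79.
The reverse primer's reverse complement is TATCTCGA, matching at positions 101–108.
Each forward site pairs with the reverse site to give a product ending at position 108: sizes 73, 57, 39 bp.

73 bp, 57 bp, 39 bp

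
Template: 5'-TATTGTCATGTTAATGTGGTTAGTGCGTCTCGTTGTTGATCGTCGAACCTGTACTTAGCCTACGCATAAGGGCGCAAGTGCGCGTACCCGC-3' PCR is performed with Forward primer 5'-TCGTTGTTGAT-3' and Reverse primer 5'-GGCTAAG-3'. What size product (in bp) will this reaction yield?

Scanning the template, TCGTTGTTGAT occurs at positions 30–40; this primer anneals to the bottom strand there with its 3' end pointing downstream.
Reverse complement of the reverse primer: CTTAGCC. This occurs on the top strand at positions 54–60.
Amplicon spans positions 30–60: 31 bp.

31 bp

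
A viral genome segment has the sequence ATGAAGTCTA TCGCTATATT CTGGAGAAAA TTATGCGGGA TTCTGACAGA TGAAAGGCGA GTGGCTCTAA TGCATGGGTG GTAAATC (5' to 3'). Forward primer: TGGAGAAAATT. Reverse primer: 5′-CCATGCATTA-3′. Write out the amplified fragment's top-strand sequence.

Scanning the template, TGGAGAAAATT occurs at positions 22–32; this primer anneals to the bottom strand there with its 3' end pointing downstream.
Reverse complement of the reverse primer: TAATGCATGG. This occurs on the top strand at positions 68–77.
The product is the template from position 22 through 77 (56 bp).

5'-TGGAGAAAATTATGCGGGATTCTGACAGATGAAAGGCGAGTGGCTCTAATGCATGG-3'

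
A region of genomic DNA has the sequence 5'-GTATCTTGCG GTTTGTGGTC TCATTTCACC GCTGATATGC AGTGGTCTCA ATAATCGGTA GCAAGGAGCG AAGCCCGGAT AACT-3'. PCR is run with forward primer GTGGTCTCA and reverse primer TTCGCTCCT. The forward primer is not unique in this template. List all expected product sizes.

The forward primer GTGGTCTCA matches the top strand at positions 15–23, 42–50.
The reverse primer's reverse complement is AGGAGCGAA, matching at positions 64–72.
Each forward site pairs with the reverse site to give a product ending at position 72: sizes 58, 31 bp.

58 bp, 31 bp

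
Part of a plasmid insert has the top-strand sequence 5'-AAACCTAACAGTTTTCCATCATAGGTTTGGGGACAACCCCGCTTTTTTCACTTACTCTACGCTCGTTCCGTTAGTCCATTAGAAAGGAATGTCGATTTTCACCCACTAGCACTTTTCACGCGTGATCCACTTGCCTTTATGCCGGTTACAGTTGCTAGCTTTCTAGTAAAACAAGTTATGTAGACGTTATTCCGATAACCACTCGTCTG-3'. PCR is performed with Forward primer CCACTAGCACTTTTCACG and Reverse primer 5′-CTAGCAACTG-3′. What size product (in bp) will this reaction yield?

56 bp

The forward primer matches the template at positions 103–120.
The reverse primer's reverse complement is CAGTTGCTAG, which matches the template at positions 149–158.
The product runs from position 103 to position 158, so its length is 158 − 103 + 1 = 56 bp.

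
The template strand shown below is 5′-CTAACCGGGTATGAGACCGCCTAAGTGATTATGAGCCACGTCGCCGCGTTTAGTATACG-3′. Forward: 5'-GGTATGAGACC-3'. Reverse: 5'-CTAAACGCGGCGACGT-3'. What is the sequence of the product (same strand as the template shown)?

Forward primer GGTATGAGACC is found on the top strand at positions 8–18.
Reverse complement of the reverse primer: ACGTCGCCGCGTTTAG. This occurs on the top strand at positions 38–53.
The product is the template from position 8 through 53 (46 bp).

5'-GGTATGAGACCGCCTAAGTGATTATGAGCCACGTCGCCGCGTTTAG-3'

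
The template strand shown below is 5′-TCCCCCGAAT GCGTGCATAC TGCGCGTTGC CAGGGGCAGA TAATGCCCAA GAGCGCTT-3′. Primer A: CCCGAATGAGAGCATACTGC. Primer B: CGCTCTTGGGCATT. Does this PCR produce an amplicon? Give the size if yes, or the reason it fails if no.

Primer A (CCCGAATGAGAGCATACTGC) does not match the top strand, and its reverse complement GCAGTATGCTCTCATTCGGG does not match either.
With no annealing site for primer A, no amplification occurs.

No product — primer A has no binding site in the template.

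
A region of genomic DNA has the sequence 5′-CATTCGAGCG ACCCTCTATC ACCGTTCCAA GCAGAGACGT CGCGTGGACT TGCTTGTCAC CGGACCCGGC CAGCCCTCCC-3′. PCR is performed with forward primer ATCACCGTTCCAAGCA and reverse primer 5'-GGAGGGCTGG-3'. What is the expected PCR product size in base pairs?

62 bp

Scanning the template, ATCACCGTTCCAAGCA occurs at positions 18–33; this primer anneals to the bottom strand there with its 3' end pointing downstream.
Taking the reverse complement of GGAGGGCTGG gives CCAGCCCTCC, found at positions 70–79 on the template; the primer anneals here to the top strand with its 3' end pointing upstream.
Product length = (reverse-primer end) − (forward-primer start) + 1 = 79 − 18 + 1 = 62 bp.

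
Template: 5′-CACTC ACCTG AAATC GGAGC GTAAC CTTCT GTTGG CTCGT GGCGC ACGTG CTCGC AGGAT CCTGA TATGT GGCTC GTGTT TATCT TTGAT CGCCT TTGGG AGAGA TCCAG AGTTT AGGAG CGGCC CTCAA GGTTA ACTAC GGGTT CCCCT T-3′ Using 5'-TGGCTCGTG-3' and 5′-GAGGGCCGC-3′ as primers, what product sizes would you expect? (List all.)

96 bp, 59 bp

The forward primer TGGCTCGTG matches the top strand at positions 33–41, 70–78.
The reverse primer's reverse complement is GCGGCCCTC, matching at positions 120–128.
Each forward site pairs with the reverse site to give a product ending at position 128: sizes 96, 59 bp.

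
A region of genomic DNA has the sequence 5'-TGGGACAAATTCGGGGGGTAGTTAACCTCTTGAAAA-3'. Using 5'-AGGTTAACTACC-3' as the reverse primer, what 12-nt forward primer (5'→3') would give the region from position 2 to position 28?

The reverse primer's reverse complement GGTAGTTAACCT matches the template at positions 17–28; the product starts at position 2.
The forward primer is identical to the top strand over positions 2–13: GGGACAAATTCG.

5'-GGGACAAATTCG-3'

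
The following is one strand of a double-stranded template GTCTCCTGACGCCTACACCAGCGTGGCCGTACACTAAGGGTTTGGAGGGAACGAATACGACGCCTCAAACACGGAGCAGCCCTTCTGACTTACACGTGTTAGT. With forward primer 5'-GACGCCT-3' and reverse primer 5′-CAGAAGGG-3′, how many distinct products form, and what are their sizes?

Two products: 80 bp, 29 bp

The forward primer GACGCCT matches the top strand at positions 8–14, 59–65.
The reverse primer's reverse complement is CCCTTCTG, matching at positions 80–87.
Each forward site pairs with the reverse site to give a product ending at position 87: sizes 80, 29 bp.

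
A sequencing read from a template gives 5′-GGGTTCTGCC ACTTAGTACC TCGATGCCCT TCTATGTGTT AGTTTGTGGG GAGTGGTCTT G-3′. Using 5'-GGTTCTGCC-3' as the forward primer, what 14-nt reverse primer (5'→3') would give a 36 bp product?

The forward primer binds at positions 2–10, so a 36 bp product ends at position 2 + 36 − 1 = 37.
The reverse primer anneals to the top strand over positions 24–37, i.e. to ATGCCCTTCTATGT.
Its sequence written 5'→3' is the reverse complement: ACATAGAAGGGCAT.

5'-ACATAGAAGGGCAT-3'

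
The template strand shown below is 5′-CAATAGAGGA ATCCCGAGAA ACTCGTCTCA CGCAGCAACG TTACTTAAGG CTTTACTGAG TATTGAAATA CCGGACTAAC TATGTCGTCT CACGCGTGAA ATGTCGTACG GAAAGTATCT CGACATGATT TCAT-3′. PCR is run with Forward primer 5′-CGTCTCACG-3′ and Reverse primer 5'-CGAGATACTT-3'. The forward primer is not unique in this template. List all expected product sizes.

The forward primer CGTCTCACG matches the top strand at positions 24–32, 86–94.
The reverse primer's reverse complement is AAGTATCTCG, matching at positions 113–122.
Each forward site pairs with the reverse site to give a product ending at position 122: sizes 99, 37 bp.

99 bp, 37 bp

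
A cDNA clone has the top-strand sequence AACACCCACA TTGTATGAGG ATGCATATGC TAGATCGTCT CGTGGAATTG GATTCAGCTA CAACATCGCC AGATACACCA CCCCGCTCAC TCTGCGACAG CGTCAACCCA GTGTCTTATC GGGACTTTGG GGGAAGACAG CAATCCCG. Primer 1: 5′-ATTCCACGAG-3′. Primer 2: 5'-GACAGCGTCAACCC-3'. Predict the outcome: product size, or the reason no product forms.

No product — the primers' 3' ends point away from each other.

Primer 1 (ATTCCACGAG) has reverse complement CTCGTGGAAT, which matches the top strand at positions 39–48; primer 1 anneals to the top strand there with its 3' end pointing upstream toward position 39.
Primer 2 (GACAGCGTCAACCC) matches the top strand directly at positions 96–109; it anneals to the bottom strand with its 3' end pointing downstream toward position 109.
The 3' ends diverge (primer 1 extends toward position 1, primer 2 toward position 148), so the primers never converge on a shared product.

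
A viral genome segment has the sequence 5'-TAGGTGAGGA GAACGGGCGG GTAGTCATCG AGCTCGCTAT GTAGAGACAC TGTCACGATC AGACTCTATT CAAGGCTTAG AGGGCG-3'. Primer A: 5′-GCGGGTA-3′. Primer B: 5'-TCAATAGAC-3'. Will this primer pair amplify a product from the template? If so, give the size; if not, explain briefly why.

Primer B (TCAATAGAC) does not match the top strand, and its reverse complement GTCTATTGA does not match either.
With no annealing site for primer B, no amplification occurs.

No product — primer B has no binding site in the template.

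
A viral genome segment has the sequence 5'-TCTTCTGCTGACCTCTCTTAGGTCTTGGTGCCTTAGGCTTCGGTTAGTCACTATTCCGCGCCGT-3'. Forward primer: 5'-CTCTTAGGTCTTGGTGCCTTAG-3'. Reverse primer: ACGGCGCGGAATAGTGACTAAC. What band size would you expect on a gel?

50 bp

Forward primer CTCTTAGGTCTTGGTGCCTTAG is found on the top strand at positions 15–36.
Reverse complement of the reverse primer: GTTAGTCACTATTCCGCGCCGT. This occurs on the top strand at positions 43–64.
The product runs from position 15 to position 64, so its length is 64 − 15 + 1 = 50 bp.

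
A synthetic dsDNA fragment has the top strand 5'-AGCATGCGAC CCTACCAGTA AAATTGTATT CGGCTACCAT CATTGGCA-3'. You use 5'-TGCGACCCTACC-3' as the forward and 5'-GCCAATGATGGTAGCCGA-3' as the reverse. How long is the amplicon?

43 bp

Forward primer TGCGACCCTACC is found on the top strand at positions 5–16.
Reverse complement of the reverse primer: TCGGCTACCATCATTGGC. This occurs on the top strand at positions 30–47.
Amplicon spans positions 5–47: 43 bp.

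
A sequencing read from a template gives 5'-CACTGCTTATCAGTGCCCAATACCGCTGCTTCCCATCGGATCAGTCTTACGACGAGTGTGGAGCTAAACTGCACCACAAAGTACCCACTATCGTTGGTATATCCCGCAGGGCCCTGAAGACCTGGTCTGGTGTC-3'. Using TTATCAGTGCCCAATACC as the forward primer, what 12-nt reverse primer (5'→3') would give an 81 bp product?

The forward primer binds at positions 7–24, so an 81 bp product ends at position 7 + 81 − 1 = 87.
The reverse primer anneals to the top strand over positions 76–87, i.e. to ACAAAGTACCCA.
Its sequence written 5'→3' is the reverse complement: TGGGTACTTTGT.

5'-TGGGTACTTTGT-3'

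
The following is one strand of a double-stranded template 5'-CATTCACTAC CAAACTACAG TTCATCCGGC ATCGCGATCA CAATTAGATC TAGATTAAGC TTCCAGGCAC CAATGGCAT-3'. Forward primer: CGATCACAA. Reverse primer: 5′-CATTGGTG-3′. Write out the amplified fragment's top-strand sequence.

Forward primer CGATCACAA is found on the top strand at positions 35–43.
The reverse primer's reverse complement is CACCAATG, which matches the template at positions 68–75.
The product is the template from position 35 through 75 (41 bp).

5'-CGATCACAATTAGATCTAGATTAAGCTTCCAGGCACCAATG-3'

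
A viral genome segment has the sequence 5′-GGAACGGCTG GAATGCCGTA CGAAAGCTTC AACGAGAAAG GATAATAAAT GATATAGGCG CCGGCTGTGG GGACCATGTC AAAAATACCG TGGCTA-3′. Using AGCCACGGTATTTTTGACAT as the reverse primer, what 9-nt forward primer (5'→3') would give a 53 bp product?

The reverse primer's reverse complement ATGTCAAAAATACCGTGGCT matches the template at positions 76–95, so the product ends at position 95.
A 53 bp product then starts at position 95 − 53 + 1 = 43.
The forward primer is identical to the top strand there: TAATAAATG.

5'-TAATAAATG-3'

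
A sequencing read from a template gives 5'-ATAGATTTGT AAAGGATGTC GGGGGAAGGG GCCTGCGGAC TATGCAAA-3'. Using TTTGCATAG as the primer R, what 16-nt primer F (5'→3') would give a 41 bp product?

5'-TGTAAAGGATGTCGGG-3'

The reverse primer's reverse complement CTATGCAAA matches the template at positions 40–48, so the product ends at position 48.
A 41 bp product then starts at position 48 − 41 + 1 = 8.
The forward primer is identical to the top strand there: TGTAAAGGATGTCGGG.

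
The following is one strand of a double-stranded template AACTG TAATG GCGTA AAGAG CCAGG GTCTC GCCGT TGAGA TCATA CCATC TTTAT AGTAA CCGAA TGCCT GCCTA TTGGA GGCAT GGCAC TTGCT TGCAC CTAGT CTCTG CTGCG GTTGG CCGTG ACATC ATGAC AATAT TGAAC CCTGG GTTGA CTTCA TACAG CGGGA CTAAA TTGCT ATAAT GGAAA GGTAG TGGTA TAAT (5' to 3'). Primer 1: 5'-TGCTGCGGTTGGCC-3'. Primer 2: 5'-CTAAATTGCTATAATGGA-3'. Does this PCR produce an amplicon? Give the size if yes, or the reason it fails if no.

No product — both primers anneal to the same strand and extend in the same direction.

Primer 1 (TGCTGCGGTTGGCC) matches the top strand at positions 109–122 (3' end points downstream).
Primer 2 (CTAAATTGCTATAATGGA) also matches the top strand directly, at positions 171–188 — its reverse complement TCCATTATAGCAATTTAG is not present.
Both primers anneal to the bottom strand with 3' ends pointing the same way, so neither can prime synthesis back toward the other.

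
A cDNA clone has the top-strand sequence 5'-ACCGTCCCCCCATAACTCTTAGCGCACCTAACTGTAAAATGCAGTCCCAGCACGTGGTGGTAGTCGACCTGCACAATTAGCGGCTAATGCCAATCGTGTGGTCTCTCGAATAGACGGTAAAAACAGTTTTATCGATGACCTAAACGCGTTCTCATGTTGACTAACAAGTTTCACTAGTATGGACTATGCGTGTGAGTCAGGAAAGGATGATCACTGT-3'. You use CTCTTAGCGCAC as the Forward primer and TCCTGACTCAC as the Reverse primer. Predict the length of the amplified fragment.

Forward primer CTCTTAGCGCAC is found on the top strand at positions 16–27.
Reverse complement of the reverse primer: GTGAGTCAGGA. This occurs on the top strand at positions 192–202.
The product runs from position 16 to position 202, so its length is 202 − 16 + 1 = 187 bp.

187 bp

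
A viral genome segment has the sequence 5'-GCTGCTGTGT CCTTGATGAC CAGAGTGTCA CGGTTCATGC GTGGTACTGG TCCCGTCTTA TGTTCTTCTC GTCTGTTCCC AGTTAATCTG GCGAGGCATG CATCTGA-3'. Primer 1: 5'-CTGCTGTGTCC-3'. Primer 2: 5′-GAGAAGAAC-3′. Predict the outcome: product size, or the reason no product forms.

Yes — a 69 bp product.

Primer 1 (CTGCTGTGTCC) matches the top strand at positions 2–12; it acts as a forward primer.
Primer 2's reverse complement is GTTCTTCTC, matching the top strand at positions 62–70; it acts as a reverse primer.
The 3' ends face each other across positions 2–70, giving a 69 bp product.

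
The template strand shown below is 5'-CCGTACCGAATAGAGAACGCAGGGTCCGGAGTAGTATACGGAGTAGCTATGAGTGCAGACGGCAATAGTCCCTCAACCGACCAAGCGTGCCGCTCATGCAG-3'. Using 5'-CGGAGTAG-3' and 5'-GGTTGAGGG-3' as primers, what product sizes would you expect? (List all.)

The forward primer CGGAGTAG matches the top strand at positions 27–34, 39–46.
The reverse primer's reverse complement is CCCTCAACC, matching at positions 70–78.
Each forward site pairs with the reverse site to give a product ending at position 78: sizes 52, 40 bp.

52 bp, 40 bp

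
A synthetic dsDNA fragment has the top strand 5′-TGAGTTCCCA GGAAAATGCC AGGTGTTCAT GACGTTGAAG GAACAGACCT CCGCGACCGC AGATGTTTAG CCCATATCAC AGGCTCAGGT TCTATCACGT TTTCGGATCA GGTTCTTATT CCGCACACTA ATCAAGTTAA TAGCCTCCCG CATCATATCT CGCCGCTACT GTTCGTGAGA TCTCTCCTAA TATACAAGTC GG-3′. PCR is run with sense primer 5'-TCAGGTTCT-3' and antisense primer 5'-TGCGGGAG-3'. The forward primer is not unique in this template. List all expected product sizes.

The forward primer TCAGGTTCT matches the top strand at positions 85–93, 108–116.
The reverse primer's reverse complement is CTCCCGCA, matching at positions 145–152.
Each forward site pairs with the reverse site to give a product ending at position 152: sizes 68, 45 bp.

68 bp, 45 bp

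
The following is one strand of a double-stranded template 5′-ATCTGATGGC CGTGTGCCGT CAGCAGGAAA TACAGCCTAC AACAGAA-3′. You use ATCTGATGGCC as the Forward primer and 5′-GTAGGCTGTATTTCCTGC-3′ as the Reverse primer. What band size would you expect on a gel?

The forward primer matches the template at positions 1–11.
Reverse complement of the reverse primer: GCAGGAAATACAGCCTAC. This occurs on the top strand at positions 23–40.
The product runs from position 1 to position 40, so its length is 40 − 1 + 1 = 40 bp.

40 bp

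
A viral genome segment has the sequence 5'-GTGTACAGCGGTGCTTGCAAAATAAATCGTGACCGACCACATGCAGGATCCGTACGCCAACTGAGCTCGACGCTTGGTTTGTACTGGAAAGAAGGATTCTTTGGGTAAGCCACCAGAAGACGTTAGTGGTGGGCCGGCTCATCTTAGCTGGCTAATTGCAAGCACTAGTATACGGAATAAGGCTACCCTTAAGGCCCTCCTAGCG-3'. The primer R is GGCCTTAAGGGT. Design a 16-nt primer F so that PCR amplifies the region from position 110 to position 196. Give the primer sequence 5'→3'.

The reverse primer's reverse complement ACCCTTAAGGCC matches the template at positions 185–196; the product starts at position 110.
The forward primer is identical to the top strand over positions 110–125: CCACCAGAAGACGTTA.

5'-CCACCAGAAGACGTTA-3'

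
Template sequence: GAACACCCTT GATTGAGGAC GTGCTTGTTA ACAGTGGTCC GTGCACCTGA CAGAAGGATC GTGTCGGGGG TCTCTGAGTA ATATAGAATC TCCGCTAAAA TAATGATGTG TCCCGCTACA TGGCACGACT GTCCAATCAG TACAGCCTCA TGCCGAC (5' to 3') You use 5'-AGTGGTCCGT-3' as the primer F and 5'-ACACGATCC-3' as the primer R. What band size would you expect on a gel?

32 bp

Scanning the template, AGTGGTCCGT occurs at positions 33–42; this primer anneals to the bottom strand there with its 3' end pointing downstream.
Reverse complement of the reverse primer: GGATCGTGT. This occurs on the top strand at positions 56–64.
The product runs from position 33 to position 64, so its length is 64 − 33 + 1 = 32 bp.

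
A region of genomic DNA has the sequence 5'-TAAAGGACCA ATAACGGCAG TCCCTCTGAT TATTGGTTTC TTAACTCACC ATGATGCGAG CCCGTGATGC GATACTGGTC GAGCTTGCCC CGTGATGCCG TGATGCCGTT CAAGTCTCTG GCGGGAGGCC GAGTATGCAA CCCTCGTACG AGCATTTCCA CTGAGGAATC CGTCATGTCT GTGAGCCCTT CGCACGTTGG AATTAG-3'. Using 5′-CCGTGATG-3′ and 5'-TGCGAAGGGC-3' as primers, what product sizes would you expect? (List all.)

The forward primer CCGTGATG matches the top strand at positions 62–69, 90–97, 98–105.
The reverse primer's reverse complement is GCCCTTCGCA, matching at positions 185–194.
Each forward site pairs with the reverse site to give a product ending at position 194: sizes 133, 105, 97 bp.

133 bp, 105 bp, 97 bp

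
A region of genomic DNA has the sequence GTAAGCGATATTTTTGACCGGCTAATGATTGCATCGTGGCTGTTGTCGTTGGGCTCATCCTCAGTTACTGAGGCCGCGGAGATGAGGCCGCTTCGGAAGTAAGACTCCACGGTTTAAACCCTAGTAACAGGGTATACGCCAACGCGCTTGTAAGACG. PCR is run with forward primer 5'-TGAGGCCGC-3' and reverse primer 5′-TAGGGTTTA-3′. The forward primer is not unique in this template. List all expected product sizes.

55 bp, 41 bp

The forward primer TGAGGCCGC matches the top strand at positions 69–77, 83–91.
The reverse primer's reverse complement is TAAACCCTA, matching at positions 115–123.
Each forward site pairs with the reverse site to give a product ending at position 123: sizes 55, 41 bp.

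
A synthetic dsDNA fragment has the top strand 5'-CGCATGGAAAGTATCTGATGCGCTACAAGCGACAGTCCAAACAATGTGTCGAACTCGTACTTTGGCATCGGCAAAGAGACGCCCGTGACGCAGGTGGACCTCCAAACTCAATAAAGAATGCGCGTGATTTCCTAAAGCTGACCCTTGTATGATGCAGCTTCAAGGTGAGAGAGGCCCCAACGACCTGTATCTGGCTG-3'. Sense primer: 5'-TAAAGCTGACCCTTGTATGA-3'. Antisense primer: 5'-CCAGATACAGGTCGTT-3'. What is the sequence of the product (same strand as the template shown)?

Forward primer TAAAGCTGACCCTTGTATGA is found on the top strand at positions 133–152.
Taking the reverse complement of CCAGATACAGGTCGTT gives AACGACCTGTATCTGG, found at positions 179–194 on the template; the primer anneals here to the top strand with its 3' end pointing upstream.
The product is the template from position 133 through 194 (62 bp).

5'-TAAAGCTGACCCTTGTATGATGCAGCTTCAAGGTGAGAGAGGCCCCAACGACCTGTATCTGG-3'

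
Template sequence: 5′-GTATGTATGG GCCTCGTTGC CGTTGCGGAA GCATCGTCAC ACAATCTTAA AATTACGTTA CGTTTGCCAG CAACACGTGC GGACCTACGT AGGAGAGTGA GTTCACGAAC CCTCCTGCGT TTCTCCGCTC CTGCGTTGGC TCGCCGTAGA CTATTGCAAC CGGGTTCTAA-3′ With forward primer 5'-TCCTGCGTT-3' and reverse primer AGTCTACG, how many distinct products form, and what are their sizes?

The forward primer TCCTGCGTT matches the top strand at positions 113–121, 129–137.
The reverse primer's reverse complement is CGTAGACT, matching at positions 145–152.
Each forward site pairs with the reverse site to give a product ending at position 152: sizes 40, 24 bp.

Two products: 40 bp, 24 bp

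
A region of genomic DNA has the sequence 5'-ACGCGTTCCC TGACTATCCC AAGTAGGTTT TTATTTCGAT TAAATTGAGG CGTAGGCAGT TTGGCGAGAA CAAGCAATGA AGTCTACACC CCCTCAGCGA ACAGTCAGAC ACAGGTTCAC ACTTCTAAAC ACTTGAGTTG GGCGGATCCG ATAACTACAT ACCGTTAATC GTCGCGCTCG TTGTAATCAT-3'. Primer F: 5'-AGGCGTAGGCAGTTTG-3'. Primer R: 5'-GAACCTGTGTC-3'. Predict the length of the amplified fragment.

Forward primer AGGCGTAGGCAGTTTG is found on the top strand at positions 48–63.
Taking the reverse complement of GAACCTGTGTC gives GACACAGGTTC, found at positions 108–118 on the template; the primer anneals here to the top strand with its 3' end pointing upstream.
Product length = (reverse-primer end) − (forward-primer start) + 1 = 118 − 48 + 1 = 71 bp.

71 bp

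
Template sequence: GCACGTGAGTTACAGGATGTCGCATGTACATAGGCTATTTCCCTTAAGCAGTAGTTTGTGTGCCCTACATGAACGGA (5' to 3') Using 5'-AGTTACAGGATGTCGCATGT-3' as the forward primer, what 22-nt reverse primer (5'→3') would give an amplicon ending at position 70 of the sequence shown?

The forward primer binds at positions 8–27; the product's 3' end on the top strand is position 70.
The reverse primer anneals to the top strand over positions 49–70, i.e. to CAGTAGTTTGTGTGCCCTACAT.
Its sequence written 5'→3' is the reverse complement: ATGTAGGGCACACAAACTACTG.

5'-ATGTAGGGCACACAAACTACTG-3'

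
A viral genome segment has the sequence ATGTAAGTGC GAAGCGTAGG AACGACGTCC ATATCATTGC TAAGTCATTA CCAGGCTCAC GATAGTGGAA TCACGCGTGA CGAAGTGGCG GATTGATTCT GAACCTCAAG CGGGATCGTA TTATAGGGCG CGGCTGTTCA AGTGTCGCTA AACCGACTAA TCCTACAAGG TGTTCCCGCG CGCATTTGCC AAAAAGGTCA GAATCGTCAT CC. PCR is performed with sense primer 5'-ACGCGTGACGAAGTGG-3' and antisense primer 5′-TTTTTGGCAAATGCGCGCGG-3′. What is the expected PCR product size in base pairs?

123 bp

Scanning the template, ACGCGTGACGAAGTGG occurs at positions 73–88; this primer anneals to the bottom strand there with its 3' end pointing downstream.
Taking the reverse complement of TTTTTGGCAAATGCGCGCGG gives CCGCGCGCATTTGCCAAAAA, found at positions 176–195 on the template; the primer anneals here to the top strand with its 3' end pointing upstream.
The product runs from position 73 to position 195, so its length is 195 − 73 + 1 = 123 bp.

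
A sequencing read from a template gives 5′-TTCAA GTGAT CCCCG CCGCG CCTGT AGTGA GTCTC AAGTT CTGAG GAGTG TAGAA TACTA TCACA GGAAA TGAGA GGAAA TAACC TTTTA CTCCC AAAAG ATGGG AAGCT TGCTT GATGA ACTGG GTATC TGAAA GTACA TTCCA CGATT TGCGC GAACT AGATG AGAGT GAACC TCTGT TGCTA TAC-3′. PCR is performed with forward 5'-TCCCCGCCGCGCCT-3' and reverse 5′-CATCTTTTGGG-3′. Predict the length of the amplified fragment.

Forward primer TCCCCGCCGCGCCT is found on the top strand at positions 10–23.
Taking the reverse complement of CATCTTTTGGG gives CCCAAAAGATG, found at positions 93–103 on the template; the primer anneals here to the top strand with its 3' end pointing upstream.
The product runs from position 10 to position 103, so its length is 103 − 10 + 1 = 94 bp.

94 bp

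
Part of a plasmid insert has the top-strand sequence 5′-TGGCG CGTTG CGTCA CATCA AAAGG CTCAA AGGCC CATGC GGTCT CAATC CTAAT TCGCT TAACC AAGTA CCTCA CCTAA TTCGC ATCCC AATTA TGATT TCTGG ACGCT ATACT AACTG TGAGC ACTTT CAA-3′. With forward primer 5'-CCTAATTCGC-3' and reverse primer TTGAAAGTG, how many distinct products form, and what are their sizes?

Two products: 84 bp, 58 bp

The forward primer CCTAATTCGC matches the top strand at positions 50–59, 76–85.
The reverse primer's reverse complement is CACTTTCAA, matching at positions 125–133.
Each forward site pairs with the reverse site to give a product ending at position 133: sizes 84, 58 bp.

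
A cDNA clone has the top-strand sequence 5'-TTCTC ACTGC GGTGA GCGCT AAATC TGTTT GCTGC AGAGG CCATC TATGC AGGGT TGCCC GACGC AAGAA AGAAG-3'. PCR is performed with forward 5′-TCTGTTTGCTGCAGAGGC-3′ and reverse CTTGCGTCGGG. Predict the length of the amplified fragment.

45 bp

Forward primer TCTGTTTGCTGCAGAGGC is found on the top strand at positions 24–41.
Taking the reverse complement of CTTGCGTCGGG gives CCCGACGCAAG, found at positions 58–68 on the template; the primer anneals here to the top strand with its 3' end pointing upstream.
The product runs from position 24 to position 68, so its length is 68 − 24 + 1 = 45 bp.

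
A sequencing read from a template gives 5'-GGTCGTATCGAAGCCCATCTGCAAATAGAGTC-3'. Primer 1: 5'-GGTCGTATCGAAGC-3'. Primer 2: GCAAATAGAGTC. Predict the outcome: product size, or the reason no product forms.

No product — both primers anneal to the same strand and extend in the same direction.

Primer 1 (GGTCGTATCGAAGC) matches the top strand at positions 1–14 (3' end points downstream).
Primer 2 (GCAAATAGAGTC) also matches the top strand directly, at positions 21–32 — its reverse complement GACTCTATTTGC is not present.
Both primers anneal to the bottom strand with 3' ends pointing the same way, so neither can prime synthesis back toward the other.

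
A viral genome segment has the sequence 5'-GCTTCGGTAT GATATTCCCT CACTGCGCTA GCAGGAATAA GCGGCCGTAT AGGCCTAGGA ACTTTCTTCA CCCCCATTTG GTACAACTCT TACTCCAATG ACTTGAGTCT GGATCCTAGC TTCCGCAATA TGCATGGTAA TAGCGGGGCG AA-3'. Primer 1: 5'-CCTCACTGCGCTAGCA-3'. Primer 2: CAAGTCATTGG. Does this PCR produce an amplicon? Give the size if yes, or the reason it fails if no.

Primer 1 (CCTCACTGCGCTAGCA) matches the top strand at positions 18–33; it acts as a forward primer.
Primer 2's reverse complement is CCAATGACTTG, matching the top strand at positions 95–105; it acts as a reverse primer.
The 3' ends face each other across positions 18–105, giving an 88 bp product.

Yes — an 88 bp product.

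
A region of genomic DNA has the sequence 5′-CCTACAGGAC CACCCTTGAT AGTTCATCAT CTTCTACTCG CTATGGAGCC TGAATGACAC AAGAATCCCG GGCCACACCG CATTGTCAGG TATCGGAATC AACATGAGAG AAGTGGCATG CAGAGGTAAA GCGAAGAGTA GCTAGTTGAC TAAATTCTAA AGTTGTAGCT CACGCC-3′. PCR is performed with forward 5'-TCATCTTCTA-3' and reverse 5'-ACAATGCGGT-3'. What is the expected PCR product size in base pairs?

60 bp

Forward primer TCATCTTCTA is found on the top strand at positions 27–36.
The reverse primer's reverse complement is ACCGCATTGT, which matches the template at positions 77–86.
The product runs from position 27 to position 86, so its length is 86 − 27 + 1 = 60 bp.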